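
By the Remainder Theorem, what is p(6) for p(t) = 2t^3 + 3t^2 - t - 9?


By the Remainder Theorem, the remainder equals p(6):
  2*(6)^3 = 432
  3*(6)^2 = 108
  -1*(6)^1 = -6
  constant: -9
Sum: 432 + 108 - 6 - 9 = 525


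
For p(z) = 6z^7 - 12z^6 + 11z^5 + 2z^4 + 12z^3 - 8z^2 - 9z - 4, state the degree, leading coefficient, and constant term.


Highest power of z is 7, with coefficient 6. Constant term is -4.
Degree = 7, leading coefficient = 6, constant term = -4


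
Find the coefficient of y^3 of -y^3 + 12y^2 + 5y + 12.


Read off the coefficient of y^3: -1


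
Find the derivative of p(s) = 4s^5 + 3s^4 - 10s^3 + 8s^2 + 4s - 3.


Apply the power rule term by term:
  d/ds(4s^5) = 20s^4
  d/ds(3s^4) = 12s^3
  d/ds(-10s^3) = -30s^2
  d/ds(8s^2) = 16s
  d/ds(4s) = 4
  d/ds(-3) = 0
p'(s) = 20s^4 + 12s^3 - 30s^2 + 16s + 4


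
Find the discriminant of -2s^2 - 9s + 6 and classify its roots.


D = b^2 - 4ac = (-9)^2 - 4(-2)(6) = 81 + 48 = 129
Since D > 0: two distinct irrational roots


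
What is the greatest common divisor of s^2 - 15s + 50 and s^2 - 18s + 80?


Factor each:
  s^2 - 15s + 50 = (s - 10)(s - 5)
  s^2 - 18s + 80 = (s - 10)(s - 8)
Common monic factor: s - 10


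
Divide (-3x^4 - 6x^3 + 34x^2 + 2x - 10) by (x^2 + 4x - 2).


(-3x^4 - 6x^3 + 34x^2 + 2x - 10) / (x^2 + 4x - 2)
Step 1: -3x^2 * (x^2 + 4x - 2) = -3x^4 - 12x^3 + 6x^2; subtract.
Step 2: 6x * (x^2 + 4x - 2) = 6x^3 + 24x^2 - 12x; subtract.
Step 3: 4 * (x^2 + 4x - 2) = 4x^2 + 16x - 8; subtract.
Quotient: -3x^2 + 6x + 4, Remainder: -2x - 2


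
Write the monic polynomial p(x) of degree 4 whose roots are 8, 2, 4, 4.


p(x) = (x - 8)(x - 2)(x - 4)(x - 4)
Expand: x^4 - 18x^3 + 112x^2 - 288x + 256


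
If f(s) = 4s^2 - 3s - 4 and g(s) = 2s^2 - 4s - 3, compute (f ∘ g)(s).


Substitute g(s) into f:
f(g(s)) = 4*(2s^2 - 4s - 3)^2 + (-3)*(2s^2 - 4s - 3) + (-4)
(2s^2 - 4s - 3)^2 = 4s^4 - 16s^3 + 4s^2 + 24s + 9
Expand and combine: 16s^4 - 64s^3 + 10s^2 + 108s + 41


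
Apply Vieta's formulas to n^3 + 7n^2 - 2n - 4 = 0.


Monic cubic n^3+bn^2+cn+d=0: sum=-b, pairwise sum=c, product=-d.
b=7, c=-2, d=-4
r1+r2+r3 = -7
r1r2+r1r3+r2r3 = -2
r1r2r3 = 4


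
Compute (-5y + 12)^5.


Expand (-5y + 12)^5 by repeated multiplication:
  (-5y + 12)^2 = 25y^2 - 120y + 144
  (-5y + 12)^3 = -125y^3 + 900y^2 - 2160y + 1728
  (-5y + 12)^4 = 625y^4 - 6000y^3 + 21600y^2 - 34560y + 20736
= -3125y^5 + 37500y^4 - 180000y^3 + 432000y^2 - 518400y + 248832


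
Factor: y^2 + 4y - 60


Roots satisfy r1 + r2 = -b/a = -4 and r1*r2 = c/a = -60.
So r1 = 6, r2 = -10.
y^2 + 4y - 60 = (y - r1)(y - r2) = (y - 6)(y + 10)


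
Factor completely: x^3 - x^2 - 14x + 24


Try integer roots (divisors of 24). x=2: p(2)=0.
Divide out (x - 2): quotient is x^2 + x - 12.
Factor the quadratic: (x + 4)(x - 3)
Result: (x - 2)(x + 4)(x - 3)


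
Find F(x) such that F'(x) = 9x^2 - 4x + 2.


Reverse power rule on each term:
  ∫ 9x^2 dx = 3x^3
  ∫ -4x dx = -2x^2
  ∫ 2 dx = 2x
F(x) = 3x^3 - 2x^2 + 2x + C


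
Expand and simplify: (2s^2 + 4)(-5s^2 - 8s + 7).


Distribute each term of the first polynomial:
  (2s^2)(-5s^2 - 8s + 7) = -10s^4 - 16s^3 + 14s^2
  (4)(-5s^2 - 8s + 7) = -20s^2 - 32s + 28
Sum: -10s^4 - 16s^3 - 6s^2 - 32s + 28


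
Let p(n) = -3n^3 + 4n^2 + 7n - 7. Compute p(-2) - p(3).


p(-2) = 19
p(3) = -31
p(-2) - p(3) = 19 + 31 = 50


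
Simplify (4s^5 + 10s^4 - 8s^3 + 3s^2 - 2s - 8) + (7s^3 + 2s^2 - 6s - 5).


Align terms by degree and add:
  4s^5 + 10s^4 - 8s^3 + 3s^2 - 2s - 8
+ 7s^3 + 2s^2 - 6s - 5
= 4s^5 + 10s^4 - s^3 + 5s^2 - 8s - 13


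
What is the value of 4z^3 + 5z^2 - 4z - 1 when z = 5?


Using direct substitution:
  4 * (5)^3 = 500
  5 * (5)^2 = 125
  -4 * (5)^1 = -20
  constant: -1
Sum = 500 + 125 - 20 - 1 = 604


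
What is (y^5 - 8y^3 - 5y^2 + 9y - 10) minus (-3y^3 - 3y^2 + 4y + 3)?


Distribute the minus sign:
  (y^5 - 8y^3 - 5y^2 + 9y - 10)
- (-3y^3 - 3y^2 + 4y + 3)
Negate second polynomial: 3y^3 + 3y^2 - 4y - 3
Add: y^5 - 5y^3 - 2y^2 + 5y - 13


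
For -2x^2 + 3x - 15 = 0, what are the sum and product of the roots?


For ax^2+bx+c=0: sum = -b/a, product = c/a.
a=-2, b=3, c=-15
Sum = -(3)/-2 = 3/2
Product = (-15)/-2 = 15/2


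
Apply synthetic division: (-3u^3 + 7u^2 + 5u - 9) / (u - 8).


Synthetic division with c = 8. Coefficients: -3, 7, 5, -9
Bring down -3.
  -3 * 8 = -24; -24 + 7 = -17
  -17 * 8 = -136; -136 + 5 = -131
  -131 * 8 = -1048; -1048 - 9 = -1057
Quotient: -3u^2 - 17u - 131, Remainder: -1057


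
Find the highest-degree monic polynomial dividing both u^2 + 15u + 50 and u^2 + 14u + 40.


Factor each:
  u^2 + 15u + 50 = (u + 10)(u + 5)
  u^2 + 14u + 40 = (u + 10)(u + 4)
Common monic factor: u + 10


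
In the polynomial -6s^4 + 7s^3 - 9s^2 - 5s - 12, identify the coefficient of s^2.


Read off the coefficient of s^2: -9


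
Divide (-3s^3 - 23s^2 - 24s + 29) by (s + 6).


(-3s^3 - 23s^2 - 24s + 29) / (s + 6)
Step 1: -3s^2 * (s + 6) = -3s^3 - 18s^2; subtract.
Step 2: -5s * (s + 6) = -5s^2 - 30s; subtract.
Step 3: 6 * (s + 6) = 6s + 36; subtract.
Quotient: -3s^2 - 5s + 6, Remainder: -7


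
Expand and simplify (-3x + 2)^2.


Expand (-3x + 2)^2 by repeated multiplication:
= 9x^2 - 12x + 4


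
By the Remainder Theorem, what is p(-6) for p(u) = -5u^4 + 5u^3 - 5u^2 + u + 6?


By the Remainder Theorem, the remainder equals p(-6):
  -5*(-6)^4 = -6480
  5*(-6)^3 = -1080
  -5*(-6)^2 = -180
  1*(-6)^1 = -6
  constant: 6
Sum: -6480 - 1080 - 180 - 6 + 6 = -7740


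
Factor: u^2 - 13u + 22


Roots satisfy r1 + r2 = -b/a = 13 and r1*r2 = c/a = 22.
So r1 = 2, r2 = 11.
u^2 - 13u + 22 = (u - r1)(u - r2) = (u - 2)(u - 11)


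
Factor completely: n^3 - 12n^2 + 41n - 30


Try integer roots (divisors of -30). n=5: p(5)=0.
Divide out (n - 5): quotient is n^2 - 7n + 6.
Factor the quadratic: (n - 1)(n - 6)
Result: (n - 5)(n - 1)(n - 6)


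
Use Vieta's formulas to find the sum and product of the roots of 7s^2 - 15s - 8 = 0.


For as^2+bs+c=0: sum = -b/a, product = c/a.
a=7, b=-15, c=-8
Sum = -(-15)/7 = 15/7
Product = (-8)/7 = -8/7


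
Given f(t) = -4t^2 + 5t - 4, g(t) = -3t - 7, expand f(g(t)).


Substitute g(t) into f:
f(g(t)) = -4*(-3t - 7)^2 + 5*(-3t - 7) + (-4)
(-3t - 7)^2 = 9t^2 + 42t + 49
Expand and combine: -36t^2 - 183t - 235


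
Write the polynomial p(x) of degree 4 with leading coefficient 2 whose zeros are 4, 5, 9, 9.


p(x) = 2(x - 4)(x - 5)(x - 9)(x - 9)
Expand: 2x^4 - 54x^3 + 526x^2 - 2178x + 3240


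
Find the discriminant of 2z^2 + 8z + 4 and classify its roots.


D = b^2 - 4ac = (8)^2 - 4(2)(4) = 64 - 32 = 32
Since D > 0: two distinct irrational roots


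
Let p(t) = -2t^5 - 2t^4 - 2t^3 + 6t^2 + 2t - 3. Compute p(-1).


Using direct substitution:
  -2 * (-1)^5 = 2
  -2 * (-1)^4 = -2
  -2 * (-1)^3 = 2
  6 * (-1)^2 = 6
  2 * (-1)^1 = -2
  constant: -3
Sum = 2 - 2 + 2 + 6 - 2 - 3 = 3


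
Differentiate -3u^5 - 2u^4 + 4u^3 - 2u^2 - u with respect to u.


Apply the power rule term by term:
  d/du(-3u^5) = -15u^4
  d/du(-2u^4) = -8u^3
  d/du(4u^3) = 12u^2
  d/du(-2u^2) = -4u
  d/du(-u) = -1
p'(u) = -15u^4 - 8u^3 + 12u^2 - 4u - 1


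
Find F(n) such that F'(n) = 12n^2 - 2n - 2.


Reverse power rule on each term:
  ∫ 12n^2 dn = 4n^3
  ∫ -2n dn = -n^2
  ∫ -2 dn = -2n
F(n) = 4n^3 - n^2 - 2n + C


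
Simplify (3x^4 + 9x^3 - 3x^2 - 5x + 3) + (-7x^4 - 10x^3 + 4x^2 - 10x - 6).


Align terms by degree and add:
  3x^4 + 9x^3 - 3x^2 - 5x + 3
  -7x^4 - 10x^3 + 4x^2 - 10x - 6
= -4x^4 - x^3 + x^2 - 15x - 3


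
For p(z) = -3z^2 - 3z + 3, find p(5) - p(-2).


p(5) = -87
p(-2) = -3
p(5) - p(-2) = -87 + 3 = -84


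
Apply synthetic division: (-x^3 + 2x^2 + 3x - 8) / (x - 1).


Synthetic division with c = 1. Coefficients: -1, 2, 3, -8
Bring down -1.
  -1 * 1 = -1; -1 + 2 = 1
  1 * 1 = 1; 1 + 3 = 4
  4 * 1 = 4; 4 - 8 = -4
Quotient: -x^2 + x + 4, Remainder: -4


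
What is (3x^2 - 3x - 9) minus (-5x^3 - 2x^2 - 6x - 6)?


Distribute the minus sign:
  (3x^2 - 3x - 9)
- (-5x^3 - 2x^2 - 6x - 6)
Negate second polynomial: 5x^3 + 2x^2 + 6x + 6
Add: 5x^3 + 5x^2 + 3x - 3


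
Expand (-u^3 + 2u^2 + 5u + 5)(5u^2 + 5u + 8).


Distribute each term of the first polynomial:
  (-u^3)(5u^2 + 5u + 8) = -5u^5 - 5u^4 - 8u^3
  (2u^2)(5u^2 + 5u + 8) = 10u^4 + 10u^3 + 16u^2
  (5u)(5u^2 + 5u + 8) = 25u^3 + 25u^2 + 40u
  (5)(5u^2 + 5u + 8) = 25u^2 + 25u + 40
Sum: -5u^5 + 5u^4 + 27u^3 + 66u^2 + 65u + 40


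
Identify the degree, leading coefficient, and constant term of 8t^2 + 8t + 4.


Highest power of t is 2, with coefficient 8. Constant term is 4.
Degree = 2, leading coefficient = 8, constant term = 4


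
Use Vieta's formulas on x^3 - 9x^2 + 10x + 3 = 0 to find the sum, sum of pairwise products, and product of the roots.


Monic cubic x^3+bx^2+cx+d=0: sum=-b, pairwise sum=c, product=-d.
b=-9, c=10, d=3
r1+r2+r3 = 9
r1r2+r1r3+r2r3 = 10
r1r2r3 = -3


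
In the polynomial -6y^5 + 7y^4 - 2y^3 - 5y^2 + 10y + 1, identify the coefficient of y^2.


Read off the coefficient of y^2: -5


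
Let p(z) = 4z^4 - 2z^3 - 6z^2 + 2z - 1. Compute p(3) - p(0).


p(3) = 221
p(0) = -1
p(3) - p(0) = 221 + 1 = 222


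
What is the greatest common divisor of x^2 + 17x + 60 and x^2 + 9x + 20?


Factor each:
  x^2 + 17x + 60 = (x + 5)(x + 12)
  x^2 + 9x + 20 = (x + 5)(x + 4)
Common monic factor: x + 5


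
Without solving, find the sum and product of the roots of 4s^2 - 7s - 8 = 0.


For as^2+bs+c=0: sum = -b/a, product = c/a.
a=4, b=-7, c=-8
Sum = -(-7)/4 = 7/4
Product = (-8)/4 = -2


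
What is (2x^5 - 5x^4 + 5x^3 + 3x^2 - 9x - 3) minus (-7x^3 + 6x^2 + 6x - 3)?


Distribute the minus sign:
  (2x^5 - 5x^4 + 5x^3 + 3x^2 - 9x - 3)
- (-7x^3 + 6x^2 + 6x - 3)
Negate second polynomial: 7x^3 - 6x^2 - 6x + 3
Add: 2x^5 - 5x^4 + 12x^3 - 3x^2 - 15x


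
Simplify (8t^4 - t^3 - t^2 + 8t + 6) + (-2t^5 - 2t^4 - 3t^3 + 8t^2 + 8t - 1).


Align terms by degree and add:
  8t^4 - t^3 - t^2 + 8t + 6
  -2t^5 - 2t^4 - 3t^3 + 8t^2 + 8t - 1
= -2t^5 + 6t^4 - 4t^3 + 7t^2 + 16t + 5


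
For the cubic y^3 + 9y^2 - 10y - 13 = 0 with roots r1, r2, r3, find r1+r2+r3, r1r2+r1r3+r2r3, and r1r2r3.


Monic cubic y^3+by^2+cy+d=0: sum=-b, pairwise sum=c, product=-d.
b=9, c=-10, d=-13
r1+r2+r3 = -9
r1r2+r1r3+r2r3 = -10
r1r2r3 = 13


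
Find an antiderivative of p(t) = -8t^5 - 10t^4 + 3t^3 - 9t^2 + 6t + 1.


Reverse power rule on each term:
  ∫ -8t^5 dt = -(4/3)t^6
  ∫ -10t^4 dt = -2t^5
  ∫ 3t^3 dt = (3/4)t^4
  ∫ -9t^2 dt = -3t^3
  ∫ 6t dt = 3t^2
  ∫ 1 dt = t
F(t) = -(4/3)t^6 - 2t^5 + (3/4)t^4 - 3t^3 + 3t^2 + t + C


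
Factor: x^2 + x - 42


Roots satisfy r1 + r2 = -b/a = -1 and r1*r2 = c/a = -42.
So r1 = 6, r2 = -7.
x^2 + x - 42 = (x - r1)(x - r2) = (x - 6)(x + 7)


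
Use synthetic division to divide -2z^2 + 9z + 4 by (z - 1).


Synthetic division with c = 1. Coefficients: -2, 9, 4
Bring down -2.
  -2 * 1 = -2; -2 + 9 = 7
  7 * 1 = 7; 7 + 4 = 11
Quotient: -2z + 7, Remainder: 11


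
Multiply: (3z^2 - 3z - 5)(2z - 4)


Distribute each term of the first polynomial:
  (3z^2)(2z - 4) = 6z^3 - 12z^2
  (-3z)(2z - 4) = -6z^2 + 12z
  (-5)(2z - 4) = -10z + 20
Sum: 6z^3 - 18z^2 + 2z + 20


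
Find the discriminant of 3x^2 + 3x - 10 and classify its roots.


D = b^2 - 4ac = (3)^2 - 4(3)(-10) = 9 + 120 = 129
Since D > 0: two distinct irrational roots


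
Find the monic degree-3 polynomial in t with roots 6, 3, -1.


p(t) = (t - 6)(t - 3)(t + 1)
Expand: t^3 - 8t^2 + 9t + 18


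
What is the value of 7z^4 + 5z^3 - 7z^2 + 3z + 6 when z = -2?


Using direct substitution:
  7 * (-2)^4 = 112
  5 * (-2)^3 = -40
  -7 * (-2)^2 = -28
  3 * (-2)^1 = -6
  constant: 6
Sum = 112 - 40 - 28 - 6 + 6 = 44


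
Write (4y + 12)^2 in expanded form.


Expand (4y + 12)^2 by repeated multiplication:
= 16y^2 + 96y + 144


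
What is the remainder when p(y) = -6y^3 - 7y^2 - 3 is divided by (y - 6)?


By the Remainder Theorem, the remainder equals p(6):
  -6*(6)^3 = -1296
  -7*(6)^2 = -252
  0*(6)^1 = 0
  constant: -3
Sum: -1296 - 252 + 0 - 3 = -1551


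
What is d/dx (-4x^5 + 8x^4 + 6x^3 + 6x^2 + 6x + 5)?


Apply the power rule term by term:
  d/dx(-4x^5) = -20x^4
  d/dx(8x^4) = 32x^3
  d/dx(6x^3) = 18x^2
  d/dx(6x^2) = 12x
  d/dx(6x) = 6
  d/dx(5) = 0
p'(x) = -20x^4 + 32x^3 + 18x^2 + 12x + 6


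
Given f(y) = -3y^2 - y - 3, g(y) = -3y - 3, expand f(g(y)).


Substitute g(y) into f:
f(g(y)) = -3*(-3y - 3)^2 + (-1)*(-3y - 3) + (-3)
(-3y - 3)^2 = 9y^2 + 18y + 9
Expand and combine: -27y^2 - 51y - 27


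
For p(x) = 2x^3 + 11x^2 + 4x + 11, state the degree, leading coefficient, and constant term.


Highest power of x is 3, with coefficient 2. Constant term is 11.
Degree = 3, leading coefficient = 2, constant term = 11


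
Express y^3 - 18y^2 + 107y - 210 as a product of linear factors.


Try integer roots (divisors of -210). y=6: p(6)=0.
Divide out (y - 6): quotient is y^2 - 12y + 35.
Factor the quadratic: (y - 5)(y - 7)
Result: (y - 6)(y - 5)(y - 7)


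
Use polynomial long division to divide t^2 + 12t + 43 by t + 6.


(t^2 + 12t + 43) / (t + 6)
Step 1: t * (t + 6) = t^2 + 6t; subtract.
Step 2: 6 * (t + 6) = 6t + 36; subtract.
Quotient: t + 6, Remainder: 7


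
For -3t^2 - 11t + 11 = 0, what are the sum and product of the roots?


For at^2+bt+c=0: sum = -b/a, product = c/a.
a=-3, b=-11, c=11
Sum = -(-11)/-3 = -11/3
Product = (11)/-3 = -11/3


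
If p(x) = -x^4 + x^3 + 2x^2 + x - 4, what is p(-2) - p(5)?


p(-2) = -22
p(5) = -449
p(-2) - p(5) = -22 + 449 = 427


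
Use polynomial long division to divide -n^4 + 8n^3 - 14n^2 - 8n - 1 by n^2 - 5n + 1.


(-n^4 + 8n^3 - 14n^2 - 8n - 1) / (n^2 - 5n + 1)
Step 1: -n^2 * (n^2 - 5n + 1) = -n^4 + 5n^3 - n^2; subtract.
Step 2: 3n * (n^2 - 5n + 1) = 3n^3 - 15n^2 + 3n; subtract.
Step 3: 2 * (n^2 - 5n + 1) = 2n^2 - 10n + 2; subtract.
Quotient: -n^2 + 3n + 2, Remainder: -n - 3


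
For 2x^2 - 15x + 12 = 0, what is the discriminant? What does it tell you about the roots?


D = b^2 - 4ac = (-15)^2 - 4(2)(12) = 225 - 96 = 129
Since D > 0: two distinct irrational roots


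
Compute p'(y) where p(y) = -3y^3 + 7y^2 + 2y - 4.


Apply the power rule term by term:
  d/dy(-3y^3) = -9y^2
  d/dy(7y^2) = 14y
  d/dy(2y) = 2
  d/dy(-4) = 0
p'(y) = -9y^2 + 14y + 2


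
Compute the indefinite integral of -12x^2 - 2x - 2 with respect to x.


Reverse power rule on each term:
  ∫ -12x^2 dx = -4x^3
  ∫ -2x dx = -x^2
  ∫ -2 dx = -2x
F(x) = -4x^3 - x^2 - 2x + C


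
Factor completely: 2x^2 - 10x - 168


Roots satisfy r1 + r2 = -b/a = 5 and r1*r2 = c/a = -84.
So r1 = -7, r2 = 12.
2x^2 - 10x - 168 = 2(x - r1)(x - r2) = 2(x + 7)(x - 12)


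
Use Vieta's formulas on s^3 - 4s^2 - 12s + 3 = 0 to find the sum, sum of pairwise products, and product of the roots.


Monic cubic s^3+bs^2+cs+d=0: sum=-b, pairwise sum=c, product=-d.
b=-4, c=-12, d=3
r1+r2+r3 = 4
r1r2+r1r3+r2r3 = -12
r1r2r3 = -3


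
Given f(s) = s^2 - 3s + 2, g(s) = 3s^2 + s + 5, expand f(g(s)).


Substitute g(s) into f:
f(g(s)) = 1*(3s^2 + s + 5)^2 + (-3)*(3s^2 + s + 5) + 2
(3s^2 + s + 5)^2 = 9s^4 + 6s^3 + 31s^2 + 10s + 25
Expand and combine: 9s^4 + 6s^3 + 22s^2 + 7s + 12


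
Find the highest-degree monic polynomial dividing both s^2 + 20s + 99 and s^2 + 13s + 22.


Factor each:
  s^2 + 20s + 99 = (s + 11)(s + 9)
  s^2 + 13s + 22 = (s + 11)(s + 2)
Common monic factor: s + 11


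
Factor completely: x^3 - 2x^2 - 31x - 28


Try integer roots (divisors of -28). x=-4: p(-4)=0.
Divide out (x + 4): quotient is x^2 - 6x - 7.
Factor the quadratic: (x + 1)(x - 7)
Result: (x + 4)(x + 1)(x - 7)


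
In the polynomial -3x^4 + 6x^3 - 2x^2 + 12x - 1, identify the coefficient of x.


Read off the coefficient of x: 12


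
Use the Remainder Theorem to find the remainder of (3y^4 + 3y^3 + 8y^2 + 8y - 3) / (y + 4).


By the Remainder Theorem, the remainder equals p(-4):
  3*(-4)^4 = 768
  3*(-4)^3 = -192
  8*(-4)^2 = 128
  8*(-4)^1 = -32
  constant: -3
Sum: 768 - 192 + 128 - 32 - 3 = 669


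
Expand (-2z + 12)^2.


Expand (-2z + 12)^2 by repeated multiplication:
= 4z^2 - 48z + 144


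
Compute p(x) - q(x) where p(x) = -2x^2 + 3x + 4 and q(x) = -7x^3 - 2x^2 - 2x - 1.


Distribute the minus sign:
  (-2x^2 + 3x + 4)
- (-7x^3 - 2x^2 - 2x - 1)
Negate second polynomial: 7x^3 + 2x^2 + 2x + 1
Add: 7x^3 + 5x + 5


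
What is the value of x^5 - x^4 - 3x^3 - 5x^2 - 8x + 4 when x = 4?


Using direct substitution:
  1 * (4)^5 = 1024
  -1 * (4)^4 = -256
  -3 * (4)^3 = -192
  -5 * (4)^2 = -80
  -8 * (4)^1 = -32
  constant: 4
Sum = 1024 - 256 - 192 - 80 - 32 + 4 = 468


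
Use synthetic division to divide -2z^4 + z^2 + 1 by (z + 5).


Synthetic division with c = -5. Coefficients: -2, 0, 1, 0, 1
Bring down -2.
  -2 * -5 = 10; 10 + 0 = 10
  10 * -5 = -50; -50 + 1 = -49
  -49 * -5 = 245; 245 + 0 = 245
  245 * -5 = -1225; -1225 + 1 = -1224
Quotient: -2z^3 + 10z^2 - 49z + 245, Remainder: -1224


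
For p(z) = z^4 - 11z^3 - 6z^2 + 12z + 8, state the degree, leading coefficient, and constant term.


Highest power of z is 4, with coefficient 1. Constant term is 8.
Degree = 4, leading coefficient = 1, constant term = 8


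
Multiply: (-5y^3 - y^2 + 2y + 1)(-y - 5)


Distribute each term of the first polynomial:
  (-5y^3)(-y - 5) = 5y^4 + 25y^3
  (-y^2)(-y - 5) = y^3 + 5y^2
  (2y)(-y - 5) = -2y^2 - 10y
  (1)(-y - 5) = -y - 5
Sum: 5y^4 + 26y^3 + 3y^2 - 11y - 5


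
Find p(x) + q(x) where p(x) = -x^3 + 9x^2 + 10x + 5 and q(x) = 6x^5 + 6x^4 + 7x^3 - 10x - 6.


Align terms by degree and add:
  -x^3 + 9x^2 + 10x + 5
+ 6x^5 + 6x^4 + 7x^3 - 10x - 6
= 6x^5 + 6x^4 + 6x^3 + 9x^2 - 1


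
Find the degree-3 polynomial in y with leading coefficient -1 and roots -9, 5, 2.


p(y) = -(y + 9)(y - 5)(y - 2)
Expand: -y^3 - 2y^2 + 53y - 90


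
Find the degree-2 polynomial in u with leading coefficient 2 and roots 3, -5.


p(u) = 2(u - 3)(u + 5)
Expand: 2u^2 + 4u - 30


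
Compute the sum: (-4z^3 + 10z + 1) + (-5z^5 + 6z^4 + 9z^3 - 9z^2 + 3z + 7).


Align terms by degree and add:
  -4z^3 + 10z + 1
  -5z^5 + 6z^4 + 9z^3 - 9z^2 + 3z + 7
= -5z^5 + 6z^4 + 5z^3 - 9z^2 + 13z + 8


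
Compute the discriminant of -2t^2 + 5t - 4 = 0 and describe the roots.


D = b^2 - 4ac = (5)^2 - 4(-2)(-4) = 25 - 32 = -7
Since D < 0: two complex conjugate roots (no real roots)


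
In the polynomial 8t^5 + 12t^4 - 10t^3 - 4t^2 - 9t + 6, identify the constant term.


Read off the constant term: 6


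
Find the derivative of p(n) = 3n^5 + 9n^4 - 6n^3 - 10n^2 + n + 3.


Apply the power rule term by term:
  d/dn(3n^5) = 15n^4
  d/dn(9n^4) = 36n^3
  d/dn(-6n^3) = -18n^2
  d/dn(-10n^2) = -20n
  d/dn(n) = 1
  d/dn(3) = 0
p'(n) = 15n^4 + 36n^3 - 18n^2 - 20n + 1


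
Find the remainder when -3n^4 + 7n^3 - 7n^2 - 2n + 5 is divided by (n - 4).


By the Remainder Theorem, the remainder equals p(4):
  -3*(4)^4 = -768
  7*(4)^3 = 448
  -7*(4)^2 = -112
  -2*(4)^1 = -8
  constant: 5
Sum: -768 + 448 - 112 - 8 + 5 = -435


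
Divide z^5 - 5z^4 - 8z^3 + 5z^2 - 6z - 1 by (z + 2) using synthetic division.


Synthetic division with c = -2. Coefficients: 1, -5, -8, 5, -6, -1
Bring down 1.
  1 * -2 = -2; -2 - 5 = -7
  -7 * -2 = 14; 14 - 8 = 6
  6 * -2 = -12; -12 + 5 = -7
  -7 * -2 = 14; 14 - 6 = 8
  8 * -2 = -16; -16 - 1 = -17
Quotient: z^4 - 7z^3 + 6z^2 - 7z + 8, Remainder: -17


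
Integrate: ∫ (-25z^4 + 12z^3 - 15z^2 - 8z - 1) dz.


Reverse power rule on each term:
  ∫ -25z^4 dz = -5z^5
  ∫ 12z^3 dz = 3z^4
  ∫ -15z^2 dz = -5z^3
  ∫ -8z dz = -4z^2
  ∫ -1 dz = -z
F(z) = -5z^5 + 3z^4 - 5z^3 - 4z^2 - z + C


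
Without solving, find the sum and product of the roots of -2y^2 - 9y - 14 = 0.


For ay^2+by+c=0: sum = -b/a, product = c/a.
a=-2, b=-9, c=-14
Sum = -(-9)/-2 = -9/2
Product = (-14)/-2 = 7


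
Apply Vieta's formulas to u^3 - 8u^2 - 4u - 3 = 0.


Monic cubic u^3+bu^2+cu+d=0: sum=-b, pairwise sum=c, product=-d.
b=-8, c=-4, d=-3
r1+r2+r3 = 8
r1r2+r1r3+r2r3 = -4
r1r2r3 = 3


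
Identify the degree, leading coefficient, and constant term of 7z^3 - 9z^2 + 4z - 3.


Highest power of z is 3, with coefficient 7. Constant term is -3.
Degree = 3, leading coefficient = 7, constant term = -3


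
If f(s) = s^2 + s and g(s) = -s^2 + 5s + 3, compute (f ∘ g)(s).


Substitute g(s) into f:
f(g(s)) = 1*(-s^2 + 5s + 3)^2 + 1*(-s^2 + 5s + 3)
(-s^2 + 5s + 3)^2 = s^4 - 10s^3 + 19s^2 + 30s + 9
Expand and combine: s^4 - 10s^3 + 18s^2 + 35s + 12


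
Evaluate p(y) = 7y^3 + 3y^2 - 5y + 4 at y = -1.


Using direct substitution:
  7 * (-1)^3 = -7
  3 * (-1)^2 = 3
  -5 * (-1)^1 = 5
  constant: 4
Sum = -7 + 3 + 5 + 4 = 5


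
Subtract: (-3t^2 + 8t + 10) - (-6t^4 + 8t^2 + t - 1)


Distribute the minus sign:
  (-3t^2 + 8t + 10)
- (-6t^4 + 8t^2 + t - 1)
Negate second polynomial: 6t^4 - 8t^2 - t + 1
Add: 6t^4 - 11t^2 + 7t + 11


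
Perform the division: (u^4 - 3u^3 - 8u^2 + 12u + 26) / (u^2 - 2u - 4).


(u^4 - 3u^3 - 8u^2 + 12u + 26) / (u^2 - 2u - 4)
Step 1: u^2 * (u^2 - 2u - 4) = u^4 - 2u^3 - 4u^2; subtract.
Step 2: -u * (u^2 - 2u - 4) = -u^3 + 2u^2 + 4u; subtract.
Step 3: -6 * (u^2 - 2u - 4) = -6u^2 + 12u + 24; subtract.
Quotient: u^2 - u - 6, Remainder: -4u + 2


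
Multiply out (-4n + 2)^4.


Expand (-4n + 2)^4 by repeated multiplication:
  (-4n + 2)^2 = 16n^2 - 16n + 4
  (-4n + 2)^3 = -64n^3 + 96n^2 - 48n + 8
= 256n^4 - 512n^3 + 384n^2 - 128n + 16


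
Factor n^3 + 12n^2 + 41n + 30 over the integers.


Try integer roots (divisors of 30). n=-6: p(-6)=0.
Divide out (n + 6): quotient is n^2 + 6n + 5.
Factor the quadratic: (n + 1)(n + 5)
Result: (n + 6)(n + 1)(n + 5)


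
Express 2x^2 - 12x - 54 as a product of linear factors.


Roots satisfy r1 + r2 = -b/a = 6 and r1*r2 = c/a = -27.
So r1 = 9, r2 = -3.
2x^2 - 12x - 54 = 2(x - r1)(x - r2) = 2(x - 9)(x + 3)


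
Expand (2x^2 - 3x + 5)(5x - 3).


Distribute each term of the first polynomial:
  (2x^2)(5x - 3) = 10x^3 - 6x^2
  (-3x)(5x - 3) = -15x^2 + 9x
  (5)(5x - 3) = 25x - 15
Sum: 10x^3 - 21x^2 + 34x - 15


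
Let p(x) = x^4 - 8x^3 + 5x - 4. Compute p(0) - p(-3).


p(0) = -4
p(-3) = 278
p(0) - p(-3) = -4 - 278 = -282


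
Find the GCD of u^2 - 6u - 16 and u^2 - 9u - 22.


Factor each:
  u^2 - 6u - 16 = (u + 2)(u - 8)
  u^2 - 9u - 22 = (u + 2)(u - 11)
Common monic factor: u + 2


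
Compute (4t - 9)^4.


Expand (4t - 9)^4 by repeated multiplication:
  (4t - 9)^2 = 16t^2 - 72t + 81
  (4t - 9)^3 = 64t^3 - 432t^2 + 972t - 729
= 256t^4 - 2304t^3 + 7776t^2 - 11664t + 6561


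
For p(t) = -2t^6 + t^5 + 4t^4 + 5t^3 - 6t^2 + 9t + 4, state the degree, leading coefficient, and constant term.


Highest power of t is 6, with coefficient -2. Constant term is 4.
Degree = 6, leading coefficient = -2, constant term = 4


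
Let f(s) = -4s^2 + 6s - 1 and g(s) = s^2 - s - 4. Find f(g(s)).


Substitute g(s) into f:
f(g(s)) = -4*(s^2 - s - 4)^2 + 6*(s^2 - s - 4) + (-1)
(s^2 - s - 4)^2 = s^4 - 2s^3 - 7s^2 + 8s + 16
Expand and combine: -4s^4 + 8s^3 + 34s^2 - 38s - 89


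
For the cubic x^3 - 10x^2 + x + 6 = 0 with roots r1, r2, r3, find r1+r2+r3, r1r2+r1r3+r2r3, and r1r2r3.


Monic cubic x^3+bx^2+cx+d=0: sum=-b, pairwise sum=c, product=-d.
b=-10, c=1, d=6
r1+r2+r3 = 10
r1r2+r1r3+r2r3 = 1
r1r2r3 = -6


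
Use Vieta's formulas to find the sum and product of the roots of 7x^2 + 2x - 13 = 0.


For ax^2+bx+c=0: sum = -b/a, product = c/a.
a=7, b=2, c=-13
Sum = -(2)/7 = -2/7
Product = (-13)/7 = -13/7


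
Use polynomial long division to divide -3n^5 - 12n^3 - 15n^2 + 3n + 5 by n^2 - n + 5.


(-3n^5 - 12n^3 - 15n^2 + 3n + 5) / (n^2 - n + 5)
Step 1: -3n^3 * (n^2 - n + 5) = -3n^5 + 3n^4 - 15n^3; subtract.
Step 2: -3n^2 * (n^2 - n + 5) = -3n^4 + 3n^3 - 15n^2; subtract.
Step 3: 0 * (n^2 - n + 5) = 0; subtract.
Step 4: 0 * (n^2 - n + 5) = 0; subtract.
Quotient: -3n^3 - 3n^2, Remainder: 3n + 5


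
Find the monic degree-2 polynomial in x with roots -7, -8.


p(x) = (x + 7)(x + 8)
Expand: x^2 + 15x + 56


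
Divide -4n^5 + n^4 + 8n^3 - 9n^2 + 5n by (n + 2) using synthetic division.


Synthetic division with c = -2. Coefficients: -4, 1, 8, -9, 5, 0
Bring down -4.
  -4 * -2 = 8; 8 + 1 = 9
  9 * -2 = -18; -18 + 8 = -10
  -10 * -2 = 20; 20 - 9 = 11
  11 * -2 = -22; -22 + 5 = -17
  -17 * -2 = 34; 34 + 0 = 34
Quotient: -4n^4 + 9n^3 - 10n^2 + 11n - 17, Remainder: 34


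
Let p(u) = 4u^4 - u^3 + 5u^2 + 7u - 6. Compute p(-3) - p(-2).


p(-3) = 369
p(-2) = 72
p(-3) - p(-2) = 369 - 72 = 297


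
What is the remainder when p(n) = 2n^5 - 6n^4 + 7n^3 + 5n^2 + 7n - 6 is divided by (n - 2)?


By the Remainder Theorem, the remainder equals p(2):
  2*(2)^5 = 64
  -6*(2)^4 = -96
  7*(2)^3 = 56
  5*(2)^2 = 20
  7*(2)^1 = 14
  constant: -6
Sum: 64 - 96 + 56 + 20 + 14 - 6 = 52


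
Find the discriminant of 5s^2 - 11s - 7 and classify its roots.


D = b^2 - 4ac = (-11)^2 - 4(5)(-7) = 121 + 140 = 261
Since D > 0: two distinct irrational roots


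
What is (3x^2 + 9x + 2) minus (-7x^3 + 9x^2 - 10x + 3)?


Distribute the minus sign:
  (3x^2 + 9x + 2)
- (-7x^3 + 9x^2 - 10x + 3)
Negate second polynomial: 7x^3 - 9x^2 + 10x - 3
Add: 7x^3 - 6x^2 + 19x - 1


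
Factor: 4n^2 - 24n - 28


Roots satisfy r1 + r2 = -b/a = 6 and r1*r2 = c/a = -7.
So r1 = -1, r2 = 7.
4n^2 - 24n - 28 = 4(n - r1)(n - r2) = 4(n + 1)(n - 7)


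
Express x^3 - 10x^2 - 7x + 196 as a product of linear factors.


Try integer roots (divisors of 196). x=7: p(7)=0.
Divide out (x - 7): quotient is x^2 - 3x - 28.
Factor the quadratic: (x + 4)(x - 7)
Result: (x - 7)(x + 4)(x - 7)


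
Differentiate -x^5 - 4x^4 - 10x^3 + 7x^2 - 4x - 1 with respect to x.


Apply the power rule term by term:
  d/dx(-x^5) = -5x^4
  d/dx(-4x^4) = -16x^3
  d/dx(-10x^3) = -30x^2
  d/dx(7x^2) = 14x
  d/dx(-4x) = -4
  d/dx(-1) = 0
p'(x) = -5x^4 - 16x^3 - 30x^2 + 14x - 4


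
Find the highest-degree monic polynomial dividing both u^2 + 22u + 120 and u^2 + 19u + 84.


Factor each:
  u^2 + 22u + 120 = (u + 12)(u + 10)
  u^2 + 19u + 84 = (u + 12)(u + 7)
Common monic factor: u + 12


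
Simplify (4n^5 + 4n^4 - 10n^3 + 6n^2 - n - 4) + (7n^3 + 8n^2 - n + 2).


Align terms by degree and add:
  4n^5 + 4n^4 - 10n^3 + 6n^2 - n - 4
+ 7n^3 + 8n^2 - n + 2
= 4n^5 + 4n^4 - 3n^3 + 14n^2 - 2n - 2


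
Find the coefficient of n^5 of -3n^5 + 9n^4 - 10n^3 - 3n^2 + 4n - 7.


Read off the coefficient of n^5: -3


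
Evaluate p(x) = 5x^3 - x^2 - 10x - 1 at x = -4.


Using direct substitution:
  5 * (-4)^3 = -320
  -1 * (-4)^2 = -16
  -10 * (-4)^1 = 40
  constant: -1
Sum = -320 - 16 + 40 - 1 = -297


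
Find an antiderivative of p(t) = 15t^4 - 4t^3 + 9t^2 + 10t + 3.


Reverse power rule on each term:
  ∫ 15t^4 dt = 3t^5
  ∫ -4t^3 dt = -t^4
  ∫ 9t^2 dt = 3t^3
  ∫ 10t dt = 5t^2
  ∫ 3 dt = 3t
F(t) = 3t^5 - t^4 + 3t^3 + 5t^2 + 3t + C


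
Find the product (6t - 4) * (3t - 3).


Distribute each term of the first polynomial:
  (6t)(3t - 3) = 18t^2 - 18t
  (-4)(3t - 3) = -12t + 12
Sum: 18t^2 - 30t + 12


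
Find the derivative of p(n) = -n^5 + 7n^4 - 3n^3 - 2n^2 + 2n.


Apply the power rule term by term:
  d/dn(-n^5) = -5n^4
  d/dn(7n^4) = 28n^3
  d/dn(-3n^3) = -9n^2
  d/dn(-2n^2) = -4n
  d/dn(2n) = 2
p'(n) = -5n^4 + 28n^3 - 9n^2 - 4n + 2


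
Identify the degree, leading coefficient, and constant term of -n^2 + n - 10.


Highest power of n is 2, with coefficient -1. Constant term is -10.
Degree = 2, leading coefficient = -1, constant term = -10


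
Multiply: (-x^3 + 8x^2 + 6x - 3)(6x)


Distribute each term of the first polynomial:
  (-x^3)(6x) = -6x^4
  (8x^2)(6x) = 48x^3
  (6x)(6x) = 36x^2
  (-3)(6x) = -18x
Sum: -6x^4 + 48x^3 + 36x^2 - 18x


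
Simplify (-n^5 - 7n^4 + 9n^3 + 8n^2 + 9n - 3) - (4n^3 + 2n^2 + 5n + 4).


Distribute the minus sign:
  (-n^5 - 7n^4 + 9n^3 + 8n^2 + 9n - 3)
- (4n^3 + 2n^2 + 5n + 4)
Negate second polynomial: -4n^3 - 2n^2 - 5n - 4
Add: -n^5 - 7n^4 + 5n^3 + 6n^2 + 4n - 7


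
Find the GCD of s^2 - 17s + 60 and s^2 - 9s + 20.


Factor each:
  s^2 - 17s + 60 = (s - 5)(s - 12)
  s^2 - 9s + 20 = (s - 5)(s - 4)
Common monic factor: s - 5


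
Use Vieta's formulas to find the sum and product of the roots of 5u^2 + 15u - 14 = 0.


For au^2+bu+c=0: sum = -b/a, product = c/a.
a=5, b=15, c=-14
Sum = -(15)/5 = -3
Product = (-14)/5 = -14/5


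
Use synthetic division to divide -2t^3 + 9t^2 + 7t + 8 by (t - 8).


Synthetic division with c = 8. Coefficients: -2, 9, 7, 8
Bring down -2.
  -2 * 8 = -16; -16 + 9 = -7
  -7 * 8 = -56; -56 + 7 = -49
  -49 * 8 = -392; -392 + 8 = -384
Quotient: -2t^2 - 7t - 49, Remainder: -384


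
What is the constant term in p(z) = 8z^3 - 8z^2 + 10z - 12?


Read off the constant term: -12


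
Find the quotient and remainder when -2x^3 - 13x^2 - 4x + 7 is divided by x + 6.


(-2x^3 - 13x^2 - 4x + 7) / (x + 6)
Step 1: -2x^2 * (x + 6) = -2x^3 - 12x^2; subtract.
Step 2: -x * (x + 6) = -x^2 - 6x; subtract.
Step 3: 2 * (x + 6) = 2x + 12; subtract.
Quotient: -2x^2 - x + 2, Remainder: -5


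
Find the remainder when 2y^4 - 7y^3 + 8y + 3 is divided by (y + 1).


By the Remainder Theorem, the remainder equals p(-1):
  2*(-1)^4 = 2
  -7*(-1)^3 = 7
  0*(-1)^2 = 0
  8*(-1)^1 = -8
  constant: 3
Sum: 2 + 7 + 0 - 8 + 3 = 4


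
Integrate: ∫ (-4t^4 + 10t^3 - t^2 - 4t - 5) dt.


Reverse power rule on each term:
  ∫ -4t^4 dt = -(4/5)t^5
  ∫ 10t^3 dt = (5/2)t^4
  ∫ -t^2 dt = -(1/3)t^3
  ∫ -4t dt = -2t^2
  ∫ -5 dt = -5t
F(t) = -(4/5)t^5 + (5/2)t^4 - (1/3)t^3 - 2t^2 - 5t + C


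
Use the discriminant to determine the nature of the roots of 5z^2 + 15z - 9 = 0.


D = b^2 - 4ac = (15)^2 - 4(5)(-9) = 225 + 180 = 405
Since D > 0: two distinct irrational roots


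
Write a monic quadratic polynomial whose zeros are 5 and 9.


p(n) = (n - 5)(n - 9)
Expand: n^2 - 14n + 45


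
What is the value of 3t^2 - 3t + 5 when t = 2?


Using direct substitution:
  3 * (2)^2 = 12
  -3 * (2)^1 = -6
  constant: 5
Sum = 12 - 6 + 5 = 11


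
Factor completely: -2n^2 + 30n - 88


Roots satisfy r1 + r2 = -b/a = 15 and r1*r2 = c/a = 44.
So r1 = 11, r2 = 4.
-2n^2 + 30n - 88 = -2(n - r1)(n - r2) = -2(n - 11)(n - 4)


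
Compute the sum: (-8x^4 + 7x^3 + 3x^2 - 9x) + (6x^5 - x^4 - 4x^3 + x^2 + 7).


Align terms by degree and add:
  -8x^4 + 7x^3 + 3x^2 - 9x
+ 6x^5 - x^4 - 4x^3 + x^2 + 7
= 6x^5 - 9x^4 + 3x^3 + 4x^2 - 9x + 7


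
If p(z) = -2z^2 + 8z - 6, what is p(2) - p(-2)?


p(2) = 2
p(-2) = -30
p(2) - p(-2) = 2 + 30 = 32


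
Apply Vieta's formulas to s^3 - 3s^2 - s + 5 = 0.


Monic cubic s^3+bs^2+cs+d=0: sum=-b, pairwise sum=c, product=-d.
b=-3, c=-1, d=5
r1+r2+r3 = 3
r1r2+r1r3+r2r3 = -1
r1r2r3 = -5


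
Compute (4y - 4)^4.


Expand (4y - 4)^4 by repeated multiplication:
  (4y - 4)^2 = 16y^2 - 32y + 16
  (4y - 4)^3 = 64y^3 - 192y^2 + 192y - 64
= 256y^4 - 1024y^3 + 1536y^2 - 1024y + 256


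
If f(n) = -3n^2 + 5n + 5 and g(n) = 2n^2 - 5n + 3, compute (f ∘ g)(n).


Substitute g(n) into f:
f(g(n)) = -3*(2n^2 - 5n + 3)^2 + 5*(2n^2 - 5n + 3) + 5
(2n^2 - 5n + 3)^2 = 4n^4 - 20n^3 + 37n^2 - 30n + 9
Expand and combine: -12n^4 + 60n^3 - 101n^2 + 65n - 7


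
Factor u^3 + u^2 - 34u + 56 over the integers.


Try integer roots (divisors of 56). u=2: p(2)=0.
Divide out (u - 2): quotient is u^2 + 3u - 28.
Factor the quadratic: (u + 7)(u - 4)
Result: (u - 2)(u + 7)(u - 4)


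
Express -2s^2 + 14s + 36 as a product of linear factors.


Roots satisfy r1 + r2 = -b/a = 7 and r1*r2 = c/a = -18.
So r1 = -2, r2 = 9.
-2s^2 + 14s + 36 = -2(s - r1)(s - r2) = -2(s + 2)(s - 9)


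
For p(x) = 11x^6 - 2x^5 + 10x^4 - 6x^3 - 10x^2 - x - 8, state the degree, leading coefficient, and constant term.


Highest power of x is 6, with coefficient 11. Constant term is -8.
Degree = 6, leading coefficient = 11, constant term = -8


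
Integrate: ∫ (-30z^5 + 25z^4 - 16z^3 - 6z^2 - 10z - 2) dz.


Reverse power rule on each term:
  ∫ -30z^5 dz = -5z^6
  ∫ 25z^4 dz = 5z^5
  ∫ -16z^3 dz = -4z^4
  ∫ -6z^2 dz = -2z^3
  ∫ -10z dz = -5z^2
  ∫ -2 dz = -2z
F(z) = -5z^6 + 5z^5 - 4z^4 - 2z^3 - 5z^2 - 2z + C


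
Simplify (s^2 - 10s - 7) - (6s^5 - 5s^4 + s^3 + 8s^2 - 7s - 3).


Distribute the minus sign:
  (s^2 - 10s - 7)
- (6s^5 - 5s^4 + s^3 + 8s^2 - 7s - 3)
Negate second polynomial: -6s^5 + 5s^4 - s^3 - 8s^2 + 7s + 3
Add: -6s^5 + 5s^4 - s^3 - 7s^2 - 3s - 4


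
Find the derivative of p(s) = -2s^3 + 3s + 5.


Apply the power rule term by term:
  d/ds(-2s^3) = -6s^2
  d/ds(3s) = 3
  d/ds(5) = 0
p'(s) = -6s^2 + 3


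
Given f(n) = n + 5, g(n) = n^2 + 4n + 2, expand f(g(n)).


Substitute g(n) into f:
f(g(n)) = 1*(n^2 + 4n + 2) + 5
Expand and combine: n^2 + 4n + 7


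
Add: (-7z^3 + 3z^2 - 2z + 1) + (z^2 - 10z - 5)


Align terms by degree and add:
  -7z^3 + 3z^2 - 2z + 1
+ z^2 - 10z - 5
= -7z^3 + 4z^2 - 12z - 4


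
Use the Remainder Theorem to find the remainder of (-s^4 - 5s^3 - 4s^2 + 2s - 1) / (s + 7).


By the Remainder Theorem, the remainder equals p(-7):
  -1*(-7)^4 = -2401
  -5*(-7)^3 = 1715
  -4*(-7)^2 = -196
  2*(-7)^1 = -14
  constant: -1
Sum: -2401 + 1715 - 196 - 14 - 1 = -897


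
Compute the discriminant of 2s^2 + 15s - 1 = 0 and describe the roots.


D = b^2 - 4ac = (15)^2 - 4(2)(-1) = 225 + 8 = 233
Since D > 0: two distinct irrational roots


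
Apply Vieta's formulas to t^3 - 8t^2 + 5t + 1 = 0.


Monic cubic t^3+bt^2+ct+d=0: sum=-b, pairwise sum=c, product=-d.
b=-8, c=5, d=1
r1+r2+r3 = 8
r1r2+r1r3+r2r3 = 5
r1r2r3 = -1


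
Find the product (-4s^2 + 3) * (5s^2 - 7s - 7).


Distribute each term of the first polynomial:
  (-4s^2)(5s^2 - 7s - 7) = -20s^4 + 28s^3 + 28s^2
  (3)(5s^2 - 7s - 7) = 15s^2 - 21s - 21
Sum: -20s^4 + 28s^3 + 43s^2 - 21s - 21


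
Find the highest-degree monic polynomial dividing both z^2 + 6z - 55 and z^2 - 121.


Factor each:
  z^2 + 6z - 55 = (z + 11)(z - 5)
  z^2 - 121 = (z + 11)(z - 11)
Common monic factor: z + 11


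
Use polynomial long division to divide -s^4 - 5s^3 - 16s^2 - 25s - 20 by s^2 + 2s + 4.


(-s^4 - 5s^3 - 16s^2 - 25s - 20) / (s^2 + 2s + 4)
Step 1: -s^2 * (s^2 + 2s + 4) = -s^4 - 2s^3 - 4s^2; subtract.
Step 2: -3s * (s^2 + 2s + 4) = -3s^3 - 6s^2 - 12s; subtract.
Step 3: -6 * (s^2 + 2s + 4) = -6s^2 - 12s - 24; subtract.
Quotient: -s^2 - 3s - 6, Remainder: -s + 4


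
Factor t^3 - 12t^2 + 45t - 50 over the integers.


Try integer roots (divisors of -50). t=2: p(2)=0.
Divide out (t - 2): quotient is t^2 - 10t + 25.
Factor the quadratic: (t - 5)(t - 5)
Result: (t - 2)(t - 5)(t - 5)


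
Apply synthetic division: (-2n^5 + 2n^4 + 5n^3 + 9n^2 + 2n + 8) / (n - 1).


Synthetic division with c = 1. Coefficients: -2, 2, 5, 9, 2, 8
Bring down -2.
  -2 * 1 = -2; -2 + 2 = 0
  0 * 1 = 0; 0 + 5 = 5
  5 * 1 = 5; 5 + 9 = 14
  14 * 1 = 14; 14 + 2 = 16
  16 * 1 = 16; 16 + 8 = 24
Quotient: -2n^4 + 5n^2 + 14n + 16, Remainder: 24


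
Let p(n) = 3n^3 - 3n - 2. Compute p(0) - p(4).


p(0) = -2
p(4) = 178
p(0) - p(4) = -2 - 178 = -180


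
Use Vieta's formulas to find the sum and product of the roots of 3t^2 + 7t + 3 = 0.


For at^2+bt+c=0: sum = -b/a, product = c/a.
a=3, b=7, c=3
Sum = -(7)/3 = -7/3
Product = (3)/3 = 1


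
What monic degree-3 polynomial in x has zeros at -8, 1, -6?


p(x) = (x + 8)(x - 1)(x + 6)
Expand: x^3 + 13x^2 + 34x - 48


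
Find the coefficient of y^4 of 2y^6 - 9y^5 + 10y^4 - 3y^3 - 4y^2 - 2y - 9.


Read off the coefficient of y^4: 10


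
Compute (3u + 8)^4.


Expand (3u + 8)^4 by repeated multiplication:
  (3u + 8)^2 = 9u^2 + 48u + 64
  (3u + 8)^3 = 27u^3 + 216u^2 + 576u + 512
= 81u^4 + 864u^3 + 3456u^2 + 6144u + 4096


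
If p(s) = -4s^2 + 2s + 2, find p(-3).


Using direct substitution:
  -4 * (-3)^2 = -36
  2 * (-3)^1 = -6
  constant: 2
Sum = -36 - 6 + 2 = -40


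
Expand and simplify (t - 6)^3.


Expand (t - 6)^3 by repeated multiplication:
  (t - 6)^2 = t^2 - 12t + 36
= t^3 - 18t^2 + 108t - 216


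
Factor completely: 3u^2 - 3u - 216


Roots satisfy r1 + r2 = -b/a = 1 and r1*r2 = c/a = -72.
So r1 = -8, r2 = 9.
3u^2 - 3u - 216 = 3(u - r1)(u - r2) = 3(u + 8)(u - 9)


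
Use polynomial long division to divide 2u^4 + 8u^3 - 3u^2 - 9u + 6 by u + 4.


(2u^4 + 8u^3 - 3u^2 - 9u + 6) / (u + 4)
Step 1: 2u^3 * (u + 4) = 2u^4 + 8u^3; subtract.
Step 2: 0 * (u + 4) = 0; subtract.
Step 3: -3u * (u + 4) = -3u^2 - 12u; subtract.
Step 4: 3 * (u + 4) = 3u + 12; subtract.
Quotient: 2u^3 - 3u + 3, Remainder: -6


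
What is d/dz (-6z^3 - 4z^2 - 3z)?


Apply the power rule term by term:
  d/dz(-6z^3) = -18z^2
  d/dz(-4z^2) = -8z
  d/dz(-3z) = -3
p'(z) = -18z^2 - 8z - 3


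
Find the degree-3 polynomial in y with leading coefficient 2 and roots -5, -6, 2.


p(y) = 2(y + 5)(y + 6)(y - 2)
Expand: 2y^3 + 18y^2 + 16y - 120


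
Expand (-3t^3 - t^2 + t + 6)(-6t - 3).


Distribute each term of the first polynomial:
  (-3t^3)(-6t - 3) = 18t^4 + 9t^3
  (-t^2)(-6t - 3) = 6t^3 + 3t^2
  (t)(-6t - 3) = -6t^2 - 3t
  (6)(-6t - 3) = -36t - 18
Sum: 18t^4 + 15t^3 - 3t^2 - 39t - 18


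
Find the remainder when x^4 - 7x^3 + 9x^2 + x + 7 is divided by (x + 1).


By the Remainder Theorem, the remainder equals p(-1):
  1*(-1)^4 = 1
  -7*(-1)^3 = 7
  9*(-1)^2 = 9
  1*(-1)^1 = -1
  constant: 7
Sum: 1 + 7 + 9 - 1 + 7 = 23


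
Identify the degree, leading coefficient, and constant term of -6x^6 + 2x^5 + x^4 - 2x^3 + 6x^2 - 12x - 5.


Highest power of x is 6, with coefficient -6. Constant term is -5.
Degree = 6, leading coefficient = -6, constant term = -5


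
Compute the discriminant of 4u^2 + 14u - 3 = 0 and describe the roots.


D = b^2 - 4ac = (14)^2 - 4(4)(-3) = 196 + 48 = 244
Since D > 0: two distinct irrational roots


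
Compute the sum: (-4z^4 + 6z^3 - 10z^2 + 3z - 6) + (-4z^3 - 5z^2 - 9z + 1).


Align terms by degree and add:
  -4z^4 + 6z^3 - 10z^2 + 3z - 6
  -4z^3 - 5z^2 - 9z + 1
= -4z^4 + 2z^3 - 15z^2 - 6z - 5


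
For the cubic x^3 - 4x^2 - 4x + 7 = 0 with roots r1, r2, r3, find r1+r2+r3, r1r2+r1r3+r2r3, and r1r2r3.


Monic cubic x^3+bx^2+cx+d=0: sum=-b, pairwise sum=c, product=-d.
b=-4, c=-4, d=7
r1+r2+r3 = 4
r1r2+r1r3+r2r3 = -4
r1r2r3 = -7


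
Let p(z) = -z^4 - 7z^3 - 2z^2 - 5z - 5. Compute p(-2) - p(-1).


p(-2) = 37
p(-1) = 4
p(-2) - p(-1) = 37 - 4 = 33


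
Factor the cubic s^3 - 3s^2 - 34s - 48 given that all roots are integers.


Try integer roots (divisors of -48). s=-2: p(-2)=0.
Divide out (s + 2): quotient is s^2 - 5s - 24.
Factor the quadratic: (s + 3)(s - 8)
Result: (s + 2)(s + 3)(s - 8)


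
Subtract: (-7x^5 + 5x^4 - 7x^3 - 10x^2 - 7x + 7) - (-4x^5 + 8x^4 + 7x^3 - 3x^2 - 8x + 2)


Distribute the minus sign:
  (-7x^5 + 5x^4 - 7x^3 - 10x^2 - 7x + 7)
- (-4x^5 + 8x^4 + 7x^3 - 3x^2 - 8x + 2)
Negate second polynomial: 4x^5 - 8x^4 - 7x^3 + 3x^2 + 8x - 2
Add: -3x^5 - 3x^4 - 14x^3 - 7x^2 + x + 5


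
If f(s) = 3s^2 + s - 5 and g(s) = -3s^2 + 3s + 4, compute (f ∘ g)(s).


Substitute g(s) into f:
f(g(s)) = 3*(-3s^2 + 3s + 4)^2 + 1*(-3s^2 + 3s + 4) + (-5)
(-3s^2 + 3s + 4)^2 = 9s^4 - 18s^3 - 15s^2 + 24s + 16
Expand and combine: 27s^4 - 54s^3 - 48s^2 + 75s + 47


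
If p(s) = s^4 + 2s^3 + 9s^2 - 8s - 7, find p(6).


Using direct substitution:
  1 * (6)^4 = 1296
  2 * (6)^3 = 432
  9 * (6)^2 = 324
  -8 * (6)^1 = -48
  constant: -7
Sum = 1296 + 432 + 324 - 48 - 7 = 1997


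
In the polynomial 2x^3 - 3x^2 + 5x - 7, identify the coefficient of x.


Read off the coefficient of x: 5


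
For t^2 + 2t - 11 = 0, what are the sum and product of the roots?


For at^2+bt+c=0: sum = -b/a, product = c/a.
a=1, b=2, c=-11
Sum = -(2)/1 = -2
Product = (-11)/1 = -11
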